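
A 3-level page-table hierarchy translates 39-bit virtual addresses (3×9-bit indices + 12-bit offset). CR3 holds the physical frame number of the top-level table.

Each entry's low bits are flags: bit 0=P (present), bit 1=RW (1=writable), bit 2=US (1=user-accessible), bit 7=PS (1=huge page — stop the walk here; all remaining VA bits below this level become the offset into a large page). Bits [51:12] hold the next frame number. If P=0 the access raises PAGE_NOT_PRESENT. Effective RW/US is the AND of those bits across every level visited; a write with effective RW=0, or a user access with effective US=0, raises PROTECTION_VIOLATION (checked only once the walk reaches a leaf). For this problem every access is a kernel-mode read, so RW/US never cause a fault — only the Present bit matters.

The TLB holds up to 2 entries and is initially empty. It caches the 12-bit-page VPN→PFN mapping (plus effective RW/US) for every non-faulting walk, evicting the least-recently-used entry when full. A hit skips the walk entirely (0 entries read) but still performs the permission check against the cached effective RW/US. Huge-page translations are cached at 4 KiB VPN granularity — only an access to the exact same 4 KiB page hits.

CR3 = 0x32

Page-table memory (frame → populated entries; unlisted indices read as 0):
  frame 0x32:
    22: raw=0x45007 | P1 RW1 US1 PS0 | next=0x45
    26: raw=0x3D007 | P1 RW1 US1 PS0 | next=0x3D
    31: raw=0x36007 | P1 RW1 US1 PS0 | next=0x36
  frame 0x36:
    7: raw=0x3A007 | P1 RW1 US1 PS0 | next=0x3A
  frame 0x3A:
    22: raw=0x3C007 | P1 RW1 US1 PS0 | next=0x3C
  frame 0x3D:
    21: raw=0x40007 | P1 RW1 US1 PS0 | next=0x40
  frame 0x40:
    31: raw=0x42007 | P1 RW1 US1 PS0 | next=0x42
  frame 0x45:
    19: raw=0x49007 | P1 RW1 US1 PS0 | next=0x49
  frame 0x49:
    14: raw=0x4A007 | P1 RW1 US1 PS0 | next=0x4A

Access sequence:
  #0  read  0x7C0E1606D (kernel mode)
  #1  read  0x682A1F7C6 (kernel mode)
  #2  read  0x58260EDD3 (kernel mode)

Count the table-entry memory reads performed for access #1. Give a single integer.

Walk each access:
#0 VA=0x7C0E1606D (r,kernel):
  lvl0: tbl 0x32, slot 31 ⇒ 0x36007 (P1/RW1/US1/PS0)
  lvl1: tbl 0x36, slot 7 ⇒ 0x3A007 (P1/RW1/US1/PS0)
  lvl2: tbl 0x3A, slot 22 ⇒ 0x3C007 (P1/RW1/US1/PS0)
  ✓ 0x3C06D  — 3 lookups
#1 VA=0x682A1F7C6 (r,kernel):
  lvl0: tbl 0x32, slot 26 ⇒ 0x3D007 (P1/RW1/US1/PS0)
  lvl1: tbl 0x3D, slot 21 ⇒ 0x40007 (P1/RW1/US1/PS0)
  lvl2: tbl 0x40, slot 31 ⇒ 0x42007 (P1/RW1/US1/PS0)
  ✓ 0x427C6  — 3 lookups
#2 VA=0x58260EDD3 (r,kernel):
  lvl0: tbl 0x32, slot 22 ⇒ 0x45007 (P1/RW1/US1/PS0)
  lvl1: tbl 0x45, slot 19 ⇒ 0x49007 (P1/RW1/US1/PS0)
  lvl2: tbl 0x49, slot 14 ⇒ 0x4A007 (P1/RW1/US1/PS0)
  ✓ 0x4ADD3  — 3 lookups

Entries read for #1: 3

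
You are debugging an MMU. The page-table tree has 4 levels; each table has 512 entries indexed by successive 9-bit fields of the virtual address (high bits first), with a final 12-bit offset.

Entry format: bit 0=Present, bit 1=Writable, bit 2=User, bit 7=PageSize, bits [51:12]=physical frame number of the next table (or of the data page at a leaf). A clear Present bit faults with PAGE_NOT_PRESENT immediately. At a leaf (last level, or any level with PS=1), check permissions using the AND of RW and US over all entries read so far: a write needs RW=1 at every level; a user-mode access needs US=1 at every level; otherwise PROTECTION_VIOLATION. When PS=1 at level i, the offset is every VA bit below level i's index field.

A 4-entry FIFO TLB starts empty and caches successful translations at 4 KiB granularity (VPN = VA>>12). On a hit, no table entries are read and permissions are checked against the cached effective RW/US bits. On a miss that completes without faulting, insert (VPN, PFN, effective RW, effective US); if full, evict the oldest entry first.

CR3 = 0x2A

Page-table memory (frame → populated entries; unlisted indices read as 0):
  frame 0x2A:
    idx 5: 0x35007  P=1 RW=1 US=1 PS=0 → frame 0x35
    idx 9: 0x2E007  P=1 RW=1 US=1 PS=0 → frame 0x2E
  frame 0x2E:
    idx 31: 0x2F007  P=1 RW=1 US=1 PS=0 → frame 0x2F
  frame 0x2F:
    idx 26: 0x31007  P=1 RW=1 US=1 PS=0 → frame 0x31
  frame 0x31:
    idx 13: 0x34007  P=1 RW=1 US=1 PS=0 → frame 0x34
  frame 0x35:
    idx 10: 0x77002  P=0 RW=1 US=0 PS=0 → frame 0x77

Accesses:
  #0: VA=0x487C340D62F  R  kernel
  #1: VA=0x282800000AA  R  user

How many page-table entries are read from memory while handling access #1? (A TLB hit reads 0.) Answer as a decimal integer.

Per-access translation:
#0 VA=0x487C340D62F (r,kernel):
  [0] read 0x2A idx=9: raw=0x2E007 flags P=1 W=1 U=1 S=0
  [1] read 0x2E idx=31: raw=0x2F007 flags P=1 W=1 U=1 S=0
  [2] read 0x2F idx=26: raw=0x31007 flags P=1 W=1 U=1 S=0
  [3] read 0x31 idx=13: raw=0x34007 flags P=1 W=1 U=1 S=0
  ✓ 0x3462F  — 4 lookups
#1 VA=0x282800000AA (r,user):
  [0] read 0x2A idx=5: raw=0x35007 flags P=1 W=1 U=1 S=0
  [1] read 0x35 idx=10: raw=0x77002 flags P=0 W=1 U=0 S=0
  ⇒ fault: PAGE_NOT_PRESENT  — 2 lookups

Entries read for #1: 2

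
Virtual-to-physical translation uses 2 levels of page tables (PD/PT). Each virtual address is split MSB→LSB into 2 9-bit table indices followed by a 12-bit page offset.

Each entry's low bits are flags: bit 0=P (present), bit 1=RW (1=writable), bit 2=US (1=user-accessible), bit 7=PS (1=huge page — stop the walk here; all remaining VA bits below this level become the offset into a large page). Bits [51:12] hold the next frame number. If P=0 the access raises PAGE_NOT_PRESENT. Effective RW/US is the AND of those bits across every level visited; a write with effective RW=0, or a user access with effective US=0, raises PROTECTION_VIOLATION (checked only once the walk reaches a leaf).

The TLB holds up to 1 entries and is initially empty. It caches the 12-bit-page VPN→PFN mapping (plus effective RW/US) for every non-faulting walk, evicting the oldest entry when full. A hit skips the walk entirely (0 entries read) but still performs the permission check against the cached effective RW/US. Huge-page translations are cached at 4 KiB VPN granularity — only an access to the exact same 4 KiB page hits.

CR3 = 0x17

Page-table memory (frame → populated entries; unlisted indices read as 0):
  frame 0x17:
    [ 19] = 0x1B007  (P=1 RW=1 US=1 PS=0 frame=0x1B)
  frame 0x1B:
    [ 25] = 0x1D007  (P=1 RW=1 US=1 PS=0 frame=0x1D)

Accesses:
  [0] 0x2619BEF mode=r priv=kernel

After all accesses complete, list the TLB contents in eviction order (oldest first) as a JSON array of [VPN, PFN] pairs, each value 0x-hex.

Walk each access:
#0 VA=0x2619BEF (r,kernel):
  L0 @0x17[19] → 0x1B007  P=1,RW=1,US=1,PS=0
  L1 @0x1B[25] → 0x1D007  P=1,RW=1,US=1,PS=0
  ✓ 0x1DBEF  — 2 lookups

TLB: [["0x2619", "0x1D"]]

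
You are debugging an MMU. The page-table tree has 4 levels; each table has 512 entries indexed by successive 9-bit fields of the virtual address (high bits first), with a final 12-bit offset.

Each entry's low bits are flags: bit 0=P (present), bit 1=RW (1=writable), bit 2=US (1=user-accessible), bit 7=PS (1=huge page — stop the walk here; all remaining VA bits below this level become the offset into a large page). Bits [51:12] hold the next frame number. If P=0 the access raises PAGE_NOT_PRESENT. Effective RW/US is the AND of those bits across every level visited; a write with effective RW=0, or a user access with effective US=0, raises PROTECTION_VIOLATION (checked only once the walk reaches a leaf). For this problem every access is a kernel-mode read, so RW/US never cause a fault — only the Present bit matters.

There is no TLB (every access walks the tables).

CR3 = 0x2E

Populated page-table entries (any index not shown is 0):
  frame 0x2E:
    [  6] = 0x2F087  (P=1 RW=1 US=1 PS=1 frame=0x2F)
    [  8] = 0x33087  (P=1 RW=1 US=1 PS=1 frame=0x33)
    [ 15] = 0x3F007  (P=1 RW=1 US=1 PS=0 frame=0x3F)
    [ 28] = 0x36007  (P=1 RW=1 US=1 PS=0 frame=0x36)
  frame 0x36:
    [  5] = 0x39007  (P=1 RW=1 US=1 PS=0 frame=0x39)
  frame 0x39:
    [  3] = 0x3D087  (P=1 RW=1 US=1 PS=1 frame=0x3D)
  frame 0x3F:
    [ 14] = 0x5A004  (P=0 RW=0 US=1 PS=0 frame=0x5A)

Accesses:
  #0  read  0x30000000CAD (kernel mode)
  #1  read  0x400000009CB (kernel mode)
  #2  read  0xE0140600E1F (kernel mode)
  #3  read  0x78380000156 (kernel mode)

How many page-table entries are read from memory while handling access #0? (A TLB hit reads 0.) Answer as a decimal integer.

Walk each access:
#0 VA=0x30000000CAD (r,kernel):
  [0] read 0x2E idx=6: raw=0x2F087 flags P=1 W=1 U=1 S=1
  ✓ 0x2FCAD (huge @L0)  — 1 lookups
#1 VA=0x400000009CB (r,kernel):
  [0] read 0x2E idx=8: raw=0x33087 flags P=1 W=1 U=1 S=1
  ✓ 0x339CB (huge @L0)  — 1 lookups
#2 VA=0xE0140600E1F (r,kernel):
  [0] read 0x2E idx=28: raw=0x36007 flags P=1 W=1 U=1 S=0
  [1] read 0x36 idx=5: raw=0x39007 flags P=1 W=1 U=1 S=0
  [2] read 0x39 idx=3: raw=0x3D087 flags P=1 W=1 U=1 S=1
  ✓ 0x3DE1F (huge @L2)  — 3 lookups
#3 VA=0x78380000156 (r,kernel):
  [0] read 0x2E idx=15: raw=0x3F007 flags P=1 W=1 U=1 S=0
  [1] read 0x3F idx=14: raw=0x5A004 flags P=0 W=0 U=1 S=0
  → PAGE_NOT_PRESENT  (2 entries read)

Entries read for #0: 1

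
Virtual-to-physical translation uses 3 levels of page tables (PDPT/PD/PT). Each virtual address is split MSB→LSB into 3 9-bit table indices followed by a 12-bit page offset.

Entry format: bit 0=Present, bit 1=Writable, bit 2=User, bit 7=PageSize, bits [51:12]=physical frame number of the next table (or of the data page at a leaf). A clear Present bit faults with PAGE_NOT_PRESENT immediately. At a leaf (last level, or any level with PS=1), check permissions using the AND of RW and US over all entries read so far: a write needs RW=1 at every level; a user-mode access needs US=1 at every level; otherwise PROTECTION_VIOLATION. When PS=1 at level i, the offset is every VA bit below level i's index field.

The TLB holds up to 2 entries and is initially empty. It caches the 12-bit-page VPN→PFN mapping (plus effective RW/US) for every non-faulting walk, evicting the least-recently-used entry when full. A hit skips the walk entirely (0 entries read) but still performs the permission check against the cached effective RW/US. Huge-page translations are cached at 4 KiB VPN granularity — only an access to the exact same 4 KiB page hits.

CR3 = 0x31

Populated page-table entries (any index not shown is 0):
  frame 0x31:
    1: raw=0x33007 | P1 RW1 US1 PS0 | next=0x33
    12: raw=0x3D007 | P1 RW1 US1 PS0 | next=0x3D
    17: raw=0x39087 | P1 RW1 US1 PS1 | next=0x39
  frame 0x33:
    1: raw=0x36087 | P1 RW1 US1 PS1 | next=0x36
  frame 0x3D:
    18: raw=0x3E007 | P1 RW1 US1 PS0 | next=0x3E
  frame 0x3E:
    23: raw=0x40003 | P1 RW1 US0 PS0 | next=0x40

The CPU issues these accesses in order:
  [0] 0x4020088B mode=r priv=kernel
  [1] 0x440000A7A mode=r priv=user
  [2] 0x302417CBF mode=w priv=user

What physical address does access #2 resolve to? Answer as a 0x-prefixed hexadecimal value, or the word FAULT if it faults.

Walk each access:
#0 VA=0x4020088B (r,kernel):
  [0] read 0x31 idx=1: raw=0x33007 flags P=1 W=1 U=1 S=0
  [1] read 0x33 idx=1: raw=0x36087 flags P=1 W=1 U=1 S=1
  ✓ 0x3688B (huge @L1)  — 2 lookups
#1 VA=0x440000A7A (r,user):
  [0] read 0x31 idx=17: raw=0x39087 flags P=1 W=1 U=1 S=1
  ✓ 0x39A7A (huge @L0)  — 1 lookups
#2 VA=0x302417CBF (w,user):
  [0] read 0x31 idx=12: raw=0x3D007 flags P=1 W=1 U=1 S=0
  [1] read 0x3D idx=18: raw=0x3E007 flags P=1 W=1 U=1 S=0
  [2] read 0x3E idx=23: raw=0x40003 flags P=1 W=1 U=0 S=0
  ✗ PROTECTION_VIOLATION  [3 reads]

Access #2 PA: FAULT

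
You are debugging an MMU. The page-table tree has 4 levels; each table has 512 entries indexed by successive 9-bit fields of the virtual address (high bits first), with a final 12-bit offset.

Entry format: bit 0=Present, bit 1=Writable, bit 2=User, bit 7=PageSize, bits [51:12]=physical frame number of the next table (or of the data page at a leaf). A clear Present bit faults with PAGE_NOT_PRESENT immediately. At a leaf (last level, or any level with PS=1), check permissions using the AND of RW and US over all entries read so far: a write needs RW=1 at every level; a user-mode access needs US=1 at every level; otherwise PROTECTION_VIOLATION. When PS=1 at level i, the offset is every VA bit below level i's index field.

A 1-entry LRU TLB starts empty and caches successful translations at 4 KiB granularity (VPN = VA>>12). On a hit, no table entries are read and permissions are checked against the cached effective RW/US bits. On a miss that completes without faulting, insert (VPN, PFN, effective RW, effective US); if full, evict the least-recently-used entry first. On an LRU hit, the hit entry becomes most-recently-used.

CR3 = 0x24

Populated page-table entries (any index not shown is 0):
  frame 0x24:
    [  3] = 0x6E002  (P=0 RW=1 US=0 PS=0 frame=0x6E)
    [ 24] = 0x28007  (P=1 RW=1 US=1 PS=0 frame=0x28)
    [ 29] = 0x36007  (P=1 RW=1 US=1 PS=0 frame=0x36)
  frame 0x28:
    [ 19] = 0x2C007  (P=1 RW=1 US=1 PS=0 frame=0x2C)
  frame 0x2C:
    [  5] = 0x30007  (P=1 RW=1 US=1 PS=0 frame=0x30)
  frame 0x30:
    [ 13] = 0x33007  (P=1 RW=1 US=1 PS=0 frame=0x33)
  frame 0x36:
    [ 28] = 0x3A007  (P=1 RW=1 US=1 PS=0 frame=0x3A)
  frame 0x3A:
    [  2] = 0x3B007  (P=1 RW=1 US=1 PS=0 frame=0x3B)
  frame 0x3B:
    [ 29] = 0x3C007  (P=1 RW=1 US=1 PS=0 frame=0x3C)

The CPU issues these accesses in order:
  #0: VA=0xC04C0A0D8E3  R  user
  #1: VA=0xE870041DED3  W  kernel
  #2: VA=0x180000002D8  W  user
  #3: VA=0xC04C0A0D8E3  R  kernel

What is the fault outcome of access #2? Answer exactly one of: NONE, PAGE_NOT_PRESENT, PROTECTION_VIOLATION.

Per-access translation:
#0 VA=0xC04C0A0D8E3 (r,user):
  [0] read 0x24 idx=24: raw=0x28007 flags P=1 W=1 U=1 S=0
  [1] read 0x28 idx=19: raw=0x2C007 flags P=1 W=1 U=1 S=0
  [2] read 0x2C idx=5: raw=0x30007 flags P=1 W=1 U=1 S=0
  [3] read 0x30 idx=13: raw=0x33007 flags P=1 W=1 U=1 S=0
  ✓ 0x338E3  — 4 lookups
#1 VA=0xE870041DED3 (w,kernel):
  [0] read 0x24 idx=29: raw=0x36007 flags P=1 W=1 U=1 S=0
  [1] read 0x36 idx=28: raw=0x3A007 flags P=1 W=1 U=1 S=0
  [2] read 0x3A idx=2: raw=0x3B007 flags P=1 W=1 U=1 S=0
  [3] read 0x3B idx=29: raw=0x3C007 flags P=1 W=1 U=1 S=0
  ✓ 0x3CED3  — 4 lookups
#2 VA=0x180000002D8 (w,user):
  [0] read 0x24 idx=3: raw=0x6E002 flags P=0 W=1 U=0 S=0
  ⇒ fault: PAGE_NOT_PRESENT  — 1 lookups
#3 VA=0xC04C0A0D8E3 (r,kernel):
  [0] read 0x24 idx=24: raw=0x28007 flags P=1 W=1 U=1 S=0
  [1] read 0x28 idx=19: raw=0x2C007 flags P=1 W=1 U=1 S=0
  [2] read 0x2C idx=5: raw=0x30007 flags P=1 W=1 U=1 S=0
  [3] read 0x30 idx=13: raw=0x33007 flags P=1 W=1 U=1 S=0
  ✓ 0x338E3  — 4 lookups

Access #2 fault: PAGE_NOT_PRESENT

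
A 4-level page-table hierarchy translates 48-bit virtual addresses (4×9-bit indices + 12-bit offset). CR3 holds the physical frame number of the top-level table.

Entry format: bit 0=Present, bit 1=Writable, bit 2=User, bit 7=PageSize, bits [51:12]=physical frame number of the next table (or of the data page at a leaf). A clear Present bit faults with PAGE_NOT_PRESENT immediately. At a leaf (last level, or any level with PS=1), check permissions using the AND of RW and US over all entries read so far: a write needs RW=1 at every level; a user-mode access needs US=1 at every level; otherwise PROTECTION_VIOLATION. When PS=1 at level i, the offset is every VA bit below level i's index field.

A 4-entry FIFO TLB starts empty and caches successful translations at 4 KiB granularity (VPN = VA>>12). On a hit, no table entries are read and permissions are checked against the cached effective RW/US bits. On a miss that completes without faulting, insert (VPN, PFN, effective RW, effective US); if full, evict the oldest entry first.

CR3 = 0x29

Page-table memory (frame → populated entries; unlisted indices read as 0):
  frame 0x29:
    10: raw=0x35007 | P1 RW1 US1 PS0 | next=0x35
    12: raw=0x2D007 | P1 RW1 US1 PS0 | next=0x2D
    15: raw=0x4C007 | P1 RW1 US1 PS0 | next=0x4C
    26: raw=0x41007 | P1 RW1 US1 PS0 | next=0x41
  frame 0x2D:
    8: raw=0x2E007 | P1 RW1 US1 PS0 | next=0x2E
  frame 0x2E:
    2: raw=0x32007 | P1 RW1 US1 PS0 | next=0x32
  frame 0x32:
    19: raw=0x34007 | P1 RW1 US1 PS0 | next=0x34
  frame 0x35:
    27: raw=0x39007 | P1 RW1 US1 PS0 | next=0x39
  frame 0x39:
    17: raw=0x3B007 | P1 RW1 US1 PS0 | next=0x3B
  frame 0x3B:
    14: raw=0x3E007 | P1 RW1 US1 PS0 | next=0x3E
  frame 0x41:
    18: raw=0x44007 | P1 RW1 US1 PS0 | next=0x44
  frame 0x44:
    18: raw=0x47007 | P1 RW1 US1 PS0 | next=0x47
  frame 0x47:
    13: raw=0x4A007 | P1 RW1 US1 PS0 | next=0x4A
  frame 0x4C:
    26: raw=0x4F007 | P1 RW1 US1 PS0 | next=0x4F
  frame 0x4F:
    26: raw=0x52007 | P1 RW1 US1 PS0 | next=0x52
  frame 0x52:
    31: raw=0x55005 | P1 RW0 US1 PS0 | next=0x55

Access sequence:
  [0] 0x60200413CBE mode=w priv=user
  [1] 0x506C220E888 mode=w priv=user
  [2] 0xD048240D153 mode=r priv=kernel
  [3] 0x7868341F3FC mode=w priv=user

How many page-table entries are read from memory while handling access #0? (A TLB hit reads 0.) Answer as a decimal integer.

Per-access translation:
#0 VA=0x60200413CBE (w,user):
  L0: frame=0x29 idx=12 entry=0x2D007 [P=1 RW=1 US=1 PS=0]
  L1: frame=0x2D idx=8 entry=0x2E007 [P=1 RW=1 US=1 PS=0]
  L2: frame=0x2E idx=2 entry=0x32007 [P=1 RW=1 US=1 PS=0]
  L3: frame=0x32 idx=19 entry=0x34007 [P=1 RW=1 US=1 PS=0]
  ✓ 0x34CBE  — 4 lookups
#1 VA=0x506C220E888 (w,user):
  L0: frame=0x29 idx=10 entry=0x35007 [P=1 RW=1 US=1 PS=0]
  L1: frame=0x35 idx=27 entry=0x39007 [P=1 RW=1 US=1 PS=0]
  L2: frame=0x39 idx=17 entry=0x3B007 [P=1 RW=1 US=1 PS=0]
  L3: frame=0x3B idx=14 entry=0x3E007 [P=1 RW=1 US=1 PS=0]
  ✓ 0x3E888  — 4 lookups
#2 VA=0xD048240D153 (r,kernel):
  L0: frame=0x29 idx=26 entry=0x41007 [P=1 RW=1 US=1 PS=0]
  L1: frame=0x41 idx=18 entry=0x44007 [P=1 RW=1 US=1 PS=0]
  L2: frame=0x44 idx=18 entry=0x47007 [P=1 RW=1 US=1 PS=0]
  L3: frame=0x47 idx=13 entry=0x4A007 [P=1 RW=1 US=1 PS=0]
  ✓ 0x4A153  — 4 lookups
#3 VA=0x7868341F3FC (w,user):
  L0: frame=0x29 idx=15 entry=0x4C007 [P=1 RW=1 US=1 PS=0]
  L1: frame=0x4C idx=26 entry=0x4F007 [P=1 RW=1 US=1 PS=0]
  L2: frame=0x4F idx=26 entry=0x52007 [P=1 RW=1 US=1 PS=0]
  L3: frame=0x52 idx=31 entry=0x55005 [P=1 RW=0 US=1 PS=0]
  → PROTECTION_VIOLATION  (4 entries read)

Entries read for #0: 4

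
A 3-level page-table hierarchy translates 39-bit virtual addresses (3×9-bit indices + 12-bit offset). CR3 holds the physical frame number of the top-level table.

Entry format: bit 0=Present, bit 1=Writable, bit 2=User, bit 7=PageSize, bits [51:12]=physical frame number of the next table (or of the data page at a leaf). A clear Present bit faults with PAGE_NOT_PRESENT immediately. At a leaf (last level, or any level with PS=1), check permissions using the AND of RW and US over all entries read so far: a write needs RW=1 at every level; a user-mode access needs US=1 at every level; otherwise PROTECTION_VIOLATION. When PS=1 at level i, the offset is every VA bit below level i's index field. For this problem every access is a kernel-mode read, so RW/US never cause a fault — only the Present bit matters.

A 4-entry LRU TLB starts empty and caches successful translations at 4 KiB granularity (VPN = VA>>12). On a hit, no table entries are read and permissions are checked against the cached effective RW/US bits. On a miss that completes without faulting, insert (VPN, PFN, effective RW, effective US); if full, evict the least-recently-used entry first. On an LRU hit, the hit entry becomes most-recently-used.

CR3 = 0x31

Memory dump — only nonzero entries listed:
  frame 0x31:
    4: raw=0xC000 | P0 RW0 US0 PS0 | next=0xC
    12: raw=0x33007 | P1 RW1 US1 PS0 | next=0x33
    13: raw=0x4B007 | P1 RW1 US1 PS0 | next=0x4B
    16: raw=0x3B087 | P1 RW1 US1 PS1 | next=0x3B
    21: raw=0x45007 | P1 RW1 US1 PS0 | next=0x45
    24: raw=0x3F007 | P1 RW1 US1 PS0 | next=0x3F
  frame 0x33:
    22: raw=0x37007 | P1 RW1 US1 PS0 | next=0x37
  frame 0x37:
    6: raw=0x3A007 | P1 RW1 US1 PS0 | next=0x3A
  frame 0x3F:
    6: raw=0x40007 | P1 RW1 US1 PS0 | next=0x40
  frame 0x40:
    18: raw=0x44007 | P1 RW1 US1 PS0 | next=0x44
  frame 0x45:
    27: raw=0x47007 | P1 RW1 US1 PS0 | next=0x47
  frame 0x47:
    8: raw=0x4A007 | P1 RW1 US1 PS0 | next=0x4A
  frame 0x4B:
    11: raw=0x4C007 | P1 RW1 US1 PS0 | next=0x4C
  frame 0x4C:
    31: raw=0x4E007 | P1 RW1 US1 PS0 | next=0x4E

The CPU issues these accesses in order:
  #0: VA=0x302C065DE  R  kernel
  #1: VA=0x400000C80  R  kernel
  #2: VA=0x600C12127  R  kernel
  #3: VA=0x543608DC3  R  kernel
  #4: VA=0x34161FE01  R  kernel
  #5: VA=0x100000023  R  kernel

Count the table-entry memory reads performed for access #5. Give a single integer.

Per-access translation:
#0 VA=0x302C065DE (r,kernel):
  L0: frame=0x31 idx=12 entry=0x33007 [P=1 RW=1 US=1 PS=0]
  L1: frame=0x33 idx=22 entry=0x37007 [P=1 RW=1 US=1 PS=0]
  L2: frame=0x37 idx=6 entry=0x3A007 [P=1 RW=1 US=1 PS=0]
  → PA=0x3A5DE  (3 entries read)
#1 VA=0x400000C80 (r,kernel):
  L0: frame=0x31 idx=16 entry=0x3B087 [P=1 RW=1 US=1 PS=1]
  → PA=0x3BC80 (huge @L0)  (1 entries read)
#2 VA=0x600C12127 (r,kernel):
  L0: frame=0x31 idx=24 entry=0x3F007 [P=1 RW=1 US=1 PS=0]
  L1: frame=0x3F idx=6 entry=0x40007 [P=1 RW=1 US=1 PS=0]
  L2: frame=0x40 idx=18 entry=0x44007 [P=1 RW=1 US=1 PS=0]
  → PA=0x44127  (3 entries read)
#3 VA=0x543608DC3 (r,kernel):
  L0: frame=0x31 idx=21 entry=0x45007 [P=1 RW=1 US=1 PS=0]
  L1: frame=0x45 idx=27 entry=0x47007 [P=1 RW=1 US=1 PS=0]
  L2: frame=0x47 idx=8 entry=0x4A007 [P=1 RW=1 US=1 PS=0]
  → PA=0x4ADC3  (3 entries read)
#4 VA=0x34161FE01 (r,kernel):
  L0: frame=0x31 idx=13 entry=0x4B007 [P=1 RW=1 US=1 PS=0]
  L1: frame=0x4B idx=11 entry=0x4C007 [P=1 RW=1 US=1 PS=0]
  L2: frame=0x4C idx=31 entry=0x4E007 [P=1 RW=1 US=1 PS=0]
  → PA=0x4EE01  (3 entries read)
#5 VA=0x100000023 (r,kernel):
  L0: frame=0x31 idx=4 entry=0xC000 [P=0 RW=0 US=0 PS=0]
  ✗ PAGE_NOT_PRESENT  [1 reads]

Entries read for #5: 1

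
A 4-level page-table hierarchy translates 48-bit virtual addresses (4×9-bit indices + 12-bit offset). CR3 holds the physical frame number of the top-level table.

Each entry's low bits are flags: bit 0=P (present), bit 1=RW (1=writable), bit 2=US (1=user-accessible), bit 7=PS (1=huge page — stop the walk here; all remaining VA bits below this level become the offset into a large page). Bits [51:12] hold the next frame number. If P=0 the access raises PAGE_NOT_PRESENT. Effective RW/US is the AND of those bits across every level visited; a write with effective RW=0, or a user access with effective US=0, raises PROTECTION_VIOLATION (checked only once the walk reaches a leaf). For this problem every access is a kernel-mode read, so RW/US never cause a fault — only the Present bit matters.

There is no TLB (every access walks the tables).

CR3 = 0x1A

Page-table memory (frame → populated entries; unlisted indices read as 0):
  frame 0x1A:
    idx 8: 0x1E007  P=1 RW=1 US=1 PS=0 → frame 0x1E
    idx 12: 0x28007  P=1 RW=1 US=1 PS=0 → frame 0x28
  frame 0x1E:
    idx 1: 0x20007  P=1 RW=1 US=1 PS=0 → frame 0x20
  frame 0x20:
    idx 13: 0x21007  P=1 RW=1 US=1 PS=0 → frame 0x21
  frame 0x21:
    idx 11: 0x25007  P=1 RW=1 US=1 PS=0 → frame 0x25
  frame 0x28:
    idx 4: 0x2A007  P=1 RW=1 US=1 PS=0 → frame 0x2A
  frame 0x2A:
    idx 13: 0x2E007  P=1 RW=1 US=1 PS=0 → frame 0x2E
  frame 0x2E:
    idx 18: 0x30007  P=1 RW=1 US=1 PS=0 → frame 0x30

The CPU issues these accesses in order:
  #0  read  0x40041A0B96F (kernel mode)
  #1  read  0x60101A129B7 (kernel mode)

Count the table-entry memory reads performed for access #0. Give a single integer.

Walk each access:
#0 VA=0x40041A0B96F (r,kernel):
  L0 @0x1A[8] → 0x1E007  P=1,RW=1,US=1,PS=0
  L1 @0x1E[1] → 0x20007  P=1,RW=1,US=1,PS=0
  L2 @0x20[13] → 0x21007  P=1,RW=1,US=1,PS=0
  L3 @0x21[11] → 0x25007  P=1,RW=1,US=1,PS=0
  ⇒ phys 0x2596F  [4 reads]
#1 VA=0x60101A129B7 (r,kernel):
  L0 @0x1A[12] → 0x28007  P=1,RW=1,US=1,PS=0
  L1 @0x28[4] → 0x2A007  P=1,RW=1,US=1,PS=0
  L2 @0x2A[13] → 0x2E007  P=1,RW=1,US=1,PS=0
  L3 @0x2E[18] → 0x30007  P=1,RW=1,US=1,PS=0
  ⇒ phys 0x309B7  [4 reads]

Entries read for #0: 4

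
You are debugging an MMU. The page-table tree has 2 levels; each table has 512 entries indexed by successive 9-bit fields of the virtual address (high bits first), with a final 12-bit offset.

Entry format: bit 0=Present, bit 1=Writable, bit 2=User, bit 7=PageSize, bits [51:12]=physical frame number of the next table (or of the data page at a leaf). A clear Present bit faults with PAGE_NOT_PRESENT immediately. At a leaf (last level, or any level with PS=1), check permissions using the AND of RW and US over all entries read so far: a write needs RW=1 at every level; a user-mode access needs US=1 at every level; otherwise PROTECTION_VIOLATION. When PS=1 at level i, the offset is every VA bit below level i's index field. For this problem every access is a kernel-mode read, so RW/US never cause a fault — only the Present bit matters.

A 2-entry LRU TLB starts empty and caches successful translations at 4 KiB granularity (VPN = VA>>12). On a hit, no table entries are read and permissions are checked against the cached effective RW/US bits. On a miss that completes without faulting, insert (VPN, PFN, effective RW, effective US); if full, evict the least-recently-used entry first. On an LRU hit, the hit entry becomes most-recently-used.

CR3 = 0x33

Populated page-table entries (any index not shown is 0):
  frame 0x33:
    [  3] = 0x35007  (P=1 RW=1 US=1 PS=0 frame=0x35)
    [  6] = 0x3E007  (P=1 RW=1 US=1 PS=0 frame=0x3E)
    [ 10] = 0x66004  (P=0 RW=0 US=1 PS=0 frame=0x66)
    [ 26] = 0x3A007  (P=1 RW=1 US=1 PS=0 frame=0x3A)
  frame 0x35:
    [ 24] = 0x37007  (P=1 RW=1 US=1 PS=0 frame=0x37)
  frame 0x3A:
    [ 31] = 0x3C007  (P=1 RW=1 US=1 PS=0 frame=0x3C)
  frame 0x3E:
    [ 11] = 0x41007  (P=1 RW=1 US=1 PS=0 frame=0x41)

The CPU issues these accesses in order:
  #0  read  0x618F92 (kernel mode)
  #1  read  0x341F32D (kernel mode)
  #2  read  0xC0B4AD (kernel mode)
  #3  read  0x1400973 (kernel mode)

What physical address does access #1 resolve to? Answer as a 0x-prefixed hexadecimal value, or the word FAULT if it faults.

Trace:
#0 VA=0x618F92 (r,kernel):
  lvl0: tbl 0x33, slot 3 ⇒ 0x35007 (P1/RW1/US1/PS0)
  lvl1: tbl 0x35, slot 24 ⇒ 0x37007 (P1/RW1/US1/PS0)
  ⇒ phys 0x37F92  [2 reads]
#1 VA=0x341F32D (r,kernel):
  lvl0: tbl 0x33, slot 26 ⇒ 0x3A007 (P1/RW1/US1/PS0)
  lvl1: tbl 0x3A, slot 31 ⇒ 0x3C007 (P1/RW1/US1/PS0)
  ⇒ phys 0x3C32D  [2 reads]
#2 VA=0xC0B4AD (r,kernel):
  lvl0: tbl 0x33, slot 6 ⇒ 0x3E007 (P1/RW1/US1/PS0)
  lvl1: tbl 0x3E, slot 11 ⇒ 0x41007 (P1/RW1/US1/PS0)
  ⇒ phys 0x414AD  [2 reads]
#3 VA=0x1400973 (r,kernel):
  lvl0: tbl 0x33, slot 10 ⇒ 0x66004 (P0/RW0/US1/PS0)
  → PAGE_NOT_PRESENT  (1 entries read)

Access #1 PA: 0x3C32D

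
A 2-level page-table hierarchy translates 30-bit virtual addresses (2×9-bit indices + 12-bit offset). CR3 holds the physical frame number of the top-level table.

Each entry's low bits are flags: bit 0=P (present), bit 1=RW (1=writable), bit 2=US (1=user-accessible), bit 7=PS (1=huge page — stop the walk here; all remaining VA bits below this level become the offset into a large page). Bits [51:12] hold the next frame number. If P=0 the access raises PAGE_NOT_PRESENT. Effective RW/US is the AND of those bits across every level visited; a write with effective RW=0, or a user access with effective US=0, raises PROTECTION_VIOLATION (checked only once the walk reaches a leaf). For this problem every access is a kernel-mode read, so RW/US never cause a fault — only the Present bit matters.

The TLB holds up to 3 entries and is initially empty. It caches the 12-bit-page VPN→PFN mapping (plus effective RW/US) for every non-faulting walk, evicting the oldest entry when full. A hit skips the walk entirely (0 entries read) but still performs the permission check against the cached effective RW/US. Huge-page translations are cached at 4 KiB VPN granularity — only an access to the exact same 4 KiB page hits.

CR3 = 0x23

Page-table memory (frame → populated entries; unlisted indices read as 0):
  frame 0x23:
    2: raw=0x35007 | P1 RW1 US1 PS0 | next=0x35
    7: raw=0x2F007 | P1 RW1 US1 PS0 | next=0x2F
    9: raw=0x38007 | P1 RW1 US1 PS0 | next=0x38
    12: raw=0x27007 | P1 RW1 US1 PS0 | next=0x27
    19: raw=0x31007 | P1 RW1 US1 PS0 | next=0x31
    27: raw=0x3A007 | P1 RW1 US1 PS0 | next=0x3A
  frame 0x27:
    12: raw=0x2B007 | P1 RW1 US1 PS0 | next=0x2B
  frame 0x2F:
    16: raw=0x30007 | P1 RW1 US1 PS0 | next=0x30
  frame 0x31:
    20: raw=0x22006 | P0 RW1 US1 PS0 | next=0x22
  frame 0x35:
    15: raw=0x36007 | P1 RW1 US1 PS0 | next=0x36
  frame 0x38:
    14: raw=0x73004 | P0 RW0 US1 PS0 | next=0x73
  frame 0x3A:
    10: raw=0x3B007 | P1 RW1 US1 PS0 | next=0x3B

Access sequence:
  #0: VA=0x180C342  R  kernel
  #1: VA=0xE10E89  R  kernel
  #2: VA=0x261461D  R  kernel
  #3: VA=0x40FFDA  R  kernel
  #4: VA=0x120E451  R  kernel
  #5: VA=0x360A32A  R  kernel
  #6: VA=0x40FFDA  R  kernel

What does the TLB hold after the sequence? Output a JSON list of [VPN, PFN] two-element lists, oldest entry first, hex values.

Walk each access:
#0 VA=0x180C342 (r,kernel):
  L0: frame=0x23 idx=12 entry=0x27007 [P=1 RW=1 US=1 PS=0]
  L1: frame=0x27 idx=12 entry=0x2B007 [P=1 RW=1 US=1 PS=0]
  → PA=0x2B342  (2 entries read)
#1 VA=0xE10E89 (r,kernel):
  L0: frame=0x23 idx=7 entry=0x2F007 [P=1 RW=1 US=1 PS=0]
  L1: frame=0x2F idx=16 entry=0x30007 [P=1 RW=1 US=1 PS=0]
  → PA=0x30E89  (2 entries read)
#2 VA=0x261461D (r,kernel):
  L0: frame=0x23 idx=19 entry=0x31007 [P=1 RW=1 US=1 PS=0]
  L1: frame=0x31 idx=20 entry=0x22006 [P=0 RW=1 US=1 PS=0]
  → PAGE_NOT_PRESENT  (2 entries read)
#3 VA=0x40FFDA (r,kernel):
  L0: frame=0x23 idx=2 entry=0x35007 [P=1 RW=1 US=1 PS=0]
  L1: frame=0x35 idx=15 entry=0x36007 [P=1 RW=1 US=1 PS=0]
  → PA=0x36FDA  (2 entries read)
#4 VA=0x120E451 (r,kernel):
  L0: frame=0x23 idx=9 entry=0x38007 [P=1 RW=1 US=1 PS=0]
  L1: frame=0x38 idx=14 entry=0x73004 [P=0 RW=0 US=1 PS=0]
  → PAGE_NOT_PRESENT  (2 entries read)
#5 VA=0x360A32A (r,kernel):
  L0: frame=0x23 idx=27 entry=0x3A007 [P=1 RW=1 US=1 PS=0]
  L1: frame=0x3A idx=10 entry=0x3B007 [P=1 RW=1 US=1 PS=0]
  → PA=0x3B32A  (2 entries read)
#6 VA=0x40FFDA (r,kernel):
  TLB hit vpn=0x40F → PA=0x36FDA

TLB: [["0xE10", "0x30"], ["0x40F", "0x36"], ["0x360A", "0x3B"]]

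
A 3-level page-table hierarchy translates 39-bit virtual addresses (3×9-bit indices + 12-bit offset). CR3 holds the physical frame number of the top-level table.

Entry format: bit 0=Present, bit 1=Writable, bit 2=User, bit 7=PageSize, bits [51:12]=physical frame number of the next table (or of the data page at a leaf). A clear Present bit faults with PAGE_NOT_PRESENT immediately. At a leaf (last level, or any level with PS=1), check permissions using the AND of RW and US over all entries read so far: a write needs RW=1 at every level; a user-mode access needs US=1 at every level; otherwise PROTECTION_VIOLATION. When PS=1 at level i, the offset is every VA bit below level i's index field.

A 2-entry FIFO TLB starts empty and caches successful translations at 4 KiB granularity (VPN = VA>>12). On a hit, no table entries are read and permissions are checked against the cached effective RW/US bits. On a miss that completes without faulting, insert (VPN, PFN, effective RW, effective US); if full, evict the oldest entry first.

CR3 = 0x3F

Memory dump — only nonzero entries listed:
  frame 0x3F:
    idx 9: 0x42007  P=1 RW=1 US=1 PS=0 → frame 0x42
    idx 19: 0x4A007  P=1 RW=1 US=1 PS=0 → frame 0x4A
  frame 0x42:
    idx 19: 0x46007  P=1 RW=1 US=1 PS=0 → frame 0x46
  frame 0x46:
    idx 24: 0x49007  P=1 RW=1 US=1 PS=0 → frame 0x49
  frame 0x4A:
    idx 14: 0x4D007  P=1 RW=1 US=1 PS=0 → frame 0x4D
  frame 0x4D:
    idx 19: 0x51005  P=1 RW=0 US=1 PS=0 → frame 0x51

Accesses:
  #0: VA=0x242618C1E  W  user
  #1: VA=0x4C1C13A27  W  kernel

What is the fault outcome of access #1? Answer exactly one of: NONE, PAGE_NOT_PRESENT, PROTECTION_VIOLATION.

Trace:
#0 VA=0x242618C1E (w,user):
  [0] read 0x3F idx=9: raw=0x42007 flags P=1 W=1 U=1 S=0
  [1] read 0x42 idx=19: raw=0x46007 flags P=1 W=1 U=1 S=0
  [2] read 0x46 idx=24: raw=0x49007 flags P=1 W=1 U=1 S=0
  ✓ 0x49C1E  — 3 lookups
#1 VA=0x4C1C13A27 (w,kernel):
  [0] read 0x3F idx=19: raw=0x4A007 flags P=1 W=1 U=1 S=0
  [1] read 0x4A idx=14: raw=0x4D007 flags P=1 W=1 U=1 S=0
  [2] read 0x4D idx=19: raw=0x51005 flags P=1 W=0 U=1 S=0
  ✗ PROTECTION_VIOLATION  [3 reads]

Access #1 fault: PROTECTION_VIOLATION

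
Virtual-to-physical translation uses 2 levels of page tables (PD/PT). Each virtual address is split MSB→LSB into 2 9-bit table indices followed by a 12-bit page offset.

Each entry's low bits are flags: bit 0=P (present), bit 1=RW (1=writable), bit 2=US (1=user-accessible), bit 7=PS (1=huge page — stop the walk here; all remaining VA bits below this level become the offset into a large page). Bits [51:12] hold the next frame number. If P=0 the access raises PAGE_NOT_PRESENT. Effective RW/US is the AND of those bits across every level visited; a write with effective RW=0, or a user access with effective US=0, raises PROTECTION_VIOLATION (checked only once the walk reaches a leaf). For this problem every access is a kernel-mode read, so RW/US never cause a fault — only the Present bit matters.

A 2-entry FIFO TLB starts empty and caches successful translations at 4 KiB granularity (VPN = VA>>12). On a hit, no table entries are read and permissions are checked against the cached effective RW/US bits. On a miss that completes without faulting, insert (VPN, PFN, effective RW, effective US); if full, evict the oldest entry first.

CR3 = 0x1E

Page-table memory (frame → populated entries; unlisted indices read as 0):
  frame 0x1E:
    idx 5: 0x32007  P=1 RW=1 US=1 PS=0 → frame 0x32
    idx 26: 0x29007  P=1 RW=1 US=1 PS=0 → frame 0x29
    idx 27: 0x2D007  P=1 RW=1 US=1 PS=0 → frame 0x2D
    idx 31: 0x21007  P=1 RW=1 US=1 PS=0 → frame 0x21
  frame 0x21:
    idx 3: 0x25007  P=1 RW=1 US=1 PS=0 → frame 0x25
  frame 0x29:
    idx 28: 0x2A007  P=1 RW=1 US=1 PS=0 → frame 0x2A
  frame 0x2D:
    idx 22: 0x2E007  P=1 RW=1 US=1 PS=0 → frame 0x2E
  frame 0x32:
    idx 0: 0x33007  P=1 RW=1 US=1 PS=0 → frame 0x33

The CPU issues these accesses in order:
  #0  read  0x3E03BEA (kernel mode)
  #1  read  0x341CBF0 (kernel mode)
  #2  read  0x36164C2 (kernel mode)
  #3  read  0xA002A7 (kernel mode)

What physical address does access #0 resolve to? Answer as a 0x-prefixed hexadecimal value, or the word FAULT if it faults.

Walk each access:
#0 VA=0x3E03BEA (r,kernel):
  lvl0: tbl 0x1E, slot 31 ⇒ 0x21007 (P1/RW1/US1/PS0)
  lvl1: tbl 0x21, slot 3 ⇒ 0x25007 (P1/RW1/US1/PS0)
  ⇒ phys 0x25BEA  [2 reads]
#1 VA=0x341CBF0 (r,kernel):
  lvl0: tbl 0x1E, slot 26 ⇒ 0x29007 (P1/RW1/US1/PS0)
  lvl1: tbl 0x29, slot 28 ⇒ 0x2A007 (P1/RW1/US1/PS0)
  ⇒ phys 0x2ABF0  [2 reads]
#2 VA=0x36164C2 (r,kernel):
  lvl0: tbl 0x1E, slot 27 ⇒ 0x2D007 (P1/RW1/US1/PS0)
  lvl1: tbl 0x2D, slot 22 ⇒ 0x2E007 (P1/RW1/US1/PS0)
  ⇒ phys 0x2E4C2  [2 reads]
#3 VA=0xA002A7 (r,kernel):
  lvl0: tbl 0x1E, slot 5 ⇒ 0x32007 (P1/RW1/US1/PS0)
  lvl1: tbl 0x32, slot 0 ⇒ 0x33007 (P1/RW1/US1/PS0)
  ⇒ phys 0x332A7  [2 reads]

Access #0 PA: 0x25BEA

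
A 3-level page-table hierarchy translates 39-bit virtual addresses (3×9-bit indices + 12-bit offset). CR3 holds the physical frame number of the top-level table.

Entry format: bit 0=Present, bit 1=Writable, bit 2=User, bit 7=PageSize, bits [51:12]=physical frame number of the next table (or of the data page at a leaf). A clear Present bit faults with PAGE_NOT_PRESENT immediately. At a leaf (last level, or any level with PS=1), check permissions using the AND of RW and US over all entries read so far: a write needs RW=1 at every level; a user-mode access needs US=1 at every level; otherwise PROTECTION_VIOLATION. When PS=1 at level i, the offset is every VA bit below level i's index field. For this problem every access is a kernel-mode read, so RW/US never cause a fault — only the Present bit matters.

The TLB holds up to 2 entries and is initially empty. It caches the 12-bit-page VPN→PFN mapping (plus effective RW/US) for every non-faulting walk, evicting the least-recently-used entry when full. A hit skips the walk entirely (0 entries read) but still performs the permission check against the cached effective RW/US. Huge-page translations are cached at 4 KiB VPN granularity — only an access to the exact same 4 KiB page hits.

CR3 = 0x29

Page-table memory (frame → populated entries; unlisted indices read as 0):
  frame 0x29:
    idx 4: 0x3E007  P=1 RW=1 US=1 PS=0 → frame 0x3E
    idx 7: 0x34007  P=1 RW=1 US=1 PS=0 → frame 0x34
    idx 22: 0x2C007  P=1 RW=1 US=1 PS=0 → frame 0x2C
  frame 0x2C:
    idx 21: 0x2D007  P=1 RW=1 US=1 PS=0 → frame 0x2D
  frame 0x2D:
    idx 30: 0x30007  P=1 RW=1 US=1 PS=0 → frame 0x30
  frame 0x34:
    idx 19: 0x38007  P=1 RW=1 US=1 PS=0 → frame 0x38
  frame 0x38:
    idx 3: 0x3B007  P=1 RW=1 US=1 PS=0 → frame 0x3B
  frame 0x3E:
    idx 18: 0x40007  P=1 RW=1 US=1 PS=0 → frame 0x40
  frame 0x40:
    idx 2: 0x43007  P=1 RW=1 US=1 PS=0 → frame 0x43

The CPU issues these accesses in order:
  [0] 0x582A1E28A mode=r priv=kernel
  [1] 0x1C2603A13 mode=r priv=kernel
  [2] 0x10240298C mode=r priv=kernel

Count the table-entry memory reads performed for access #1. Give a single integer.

Walk each access:
#0 VA=0x582A1E28A (r,kernel):
  L0: frame=0x29 idx=22 entry=0x2C007 [P=1 RW=1 US=1 PS=0]
  L1: frame=0x2C idx=21 entry=0x2D007 [P=1 RW=1 US=1 PS=0]
  L2: frame=0x2D idx=30 entry=0x30007 [P=1 RW=1 US=1 PS=0]
  → PA=0x3028A  (3 entries read)
#1 VA=0x1C2603A13 (r,kernel):
  L0: frame=0x29 idx=7 entry=0x34007 [P=1 RW=1 US=1 PS=0]
  L1: frame=0x34 idx=19 entry=0x38007 [P=1 RW=1 US=1 PS=0]
  L2: frame=0x38 idx=3 entry=0x3B007 [P=1 RW=1 US=1 PS=0]
  → PA=0x3BA13  (3 entries read)
#2 VA=0x10240298C (r,kernel):
  L0: frame=0x29 idx=4 entry=0x3E007 [P=1 RW=1 US=1 PS=0]
  L1: frame=0x3E idx=18 entry=0x40007 [P=1 RW=1 US=1 PS=0]
  L2: frame=0x40 idx=2 entry=0x43007 [P=1 RW=1 US=1 PS=0]
  → PA=0x4398C  (3 entries read)

Entries read for #1: 3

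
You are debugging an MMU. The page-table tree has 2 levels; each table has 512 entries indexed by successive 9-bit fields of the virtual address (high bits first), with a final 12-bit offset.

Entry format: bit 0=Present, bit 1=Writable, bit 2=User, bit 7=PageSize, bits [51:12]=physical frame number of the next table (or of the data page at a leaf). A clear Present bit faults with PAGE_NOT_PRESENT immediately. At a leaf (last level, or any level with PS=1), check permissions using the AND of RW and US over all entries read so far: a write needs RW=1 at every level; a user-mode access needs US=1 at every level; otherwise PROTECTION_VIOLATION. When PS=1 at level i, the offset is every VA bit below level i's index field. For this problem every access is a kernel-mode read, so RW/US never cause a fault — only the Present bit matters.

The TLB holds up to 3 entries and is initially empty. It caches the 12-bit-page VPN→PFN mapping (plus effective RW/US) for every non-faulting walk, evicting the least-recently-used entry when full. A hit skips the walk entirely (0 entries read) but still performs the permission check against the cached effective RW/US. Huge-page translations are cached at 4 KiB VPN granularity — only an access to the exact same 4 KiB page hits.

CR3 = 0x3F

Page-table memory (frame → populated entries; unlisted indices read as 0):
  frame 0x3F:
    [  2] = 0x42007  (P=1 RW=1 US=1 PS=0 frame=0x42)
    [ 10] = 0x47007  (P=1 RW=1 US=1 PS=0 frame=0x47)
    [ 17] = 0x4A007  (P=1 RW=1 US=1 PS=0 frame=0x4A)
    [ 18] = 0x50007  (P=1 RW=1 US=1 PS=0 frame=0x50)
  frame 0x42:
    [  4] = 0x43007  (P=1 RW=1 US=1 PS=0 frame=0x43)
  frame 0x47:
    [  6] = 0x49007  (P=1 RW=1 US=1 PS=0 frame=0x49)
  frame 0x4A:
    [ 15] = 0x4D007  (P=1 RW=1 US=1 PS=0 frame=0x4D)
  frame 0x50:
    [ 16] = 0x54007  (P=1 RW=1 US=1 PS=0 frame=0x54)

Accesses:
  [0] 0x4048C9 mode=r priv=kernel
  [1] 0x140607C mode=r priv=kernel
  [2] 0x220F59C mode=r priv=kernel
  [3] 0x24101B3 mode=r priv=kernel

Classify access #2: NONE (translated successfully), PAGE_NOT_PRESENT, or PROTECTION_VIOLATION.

Per-access translation:
#0 VA=0x4048C9 (r,kernel):
  L0: frame=0x3F idx=2 entry=0x42007 [P=1 RW=1 US=1 PS=0]
  L1: frame=0x42 idx=4 entry=0x43007 [P=1 RW=1 US=1 PS=0]
  → PA=0x438C9  (2 entries read)
#1 VA=0x140607C (r,kernel):
  L0: frame=0x3F idx=10 entry=0x47007 [P=1 RW=1 US=1 PS=0]
  L1: frame=0x47 idx=6 entry=0x49007 [P=1 RW=1 US=1 PS=0]
  → PA=0x4907C  (2 entries read)
#2 VA=0x220F59C (r,kernel):
  L0: frame=0x3F idx=17 entry=0x4A007 [P=1 RW=1 US=1 PS=0]
  L1: frame=0x4A idx=15 entry=0x4D007 [P=1 RW=1 US=1 PS=0]
  → PA=0x4D59C  (2 entries read)
#3 VA=0x24101B3 (r,kernel):
  L0: frame=0x3F idx=18 entry=0x50007 [P=1 RW=1 US=1 PS=0]
  L1: frame=0x50 idx=16 entry=0x54007 [P=1 RW=1 US=1 PS=0]
  → PA=0x541B3  (2 entries read)

Access #2 fault: NONE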